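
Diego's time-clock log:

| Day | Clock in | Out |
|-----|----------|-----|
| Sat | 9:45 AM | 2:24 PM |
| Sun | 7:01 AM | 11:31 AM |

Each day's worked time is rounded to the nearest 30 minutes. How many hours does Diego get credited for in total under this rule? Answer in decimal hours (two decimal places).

Sat: 9:45 AM–2:24 PM = 4 h 39 min → rounds to 4 h 30 min
Sun: 7:01 AM–11:31 AM = 4 h 30 min → rounds to 4 h 30 min
Total credited: 9 h 0 min.

9.00 hours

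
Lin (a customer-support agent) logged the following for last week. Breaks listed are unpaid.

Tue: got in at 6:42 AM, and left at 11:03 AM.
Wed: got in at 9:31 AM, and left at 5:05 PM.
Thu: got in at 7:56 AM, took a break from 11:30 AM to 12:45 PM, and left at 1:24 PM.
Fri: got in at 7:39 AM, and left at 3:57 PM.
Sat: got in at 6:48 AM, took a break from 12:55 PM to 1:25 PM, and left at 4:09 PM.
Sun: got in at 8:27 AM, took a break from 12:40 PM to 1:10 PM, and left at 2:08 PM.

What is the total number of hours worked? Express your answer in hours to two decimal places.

Tue: 6:42 AM–11:03 AM = 4 h 21 min
Wed: 9:31 AM–5:05 PM = 7 h 34 min
Thu: 7:56 AM–1:24 PM = 5 h 28 min; less 75 min break → 4 h 13 min
Fri: 7:39 AM–3:57 PM = 8 h 18 min
Sat: 6:48 AM–4:09 PM = 9 h 21 min; less 30 min break → 8 h 51 min
Sun: 8:27 AM–2:08 PM = 5 h 41 min; less 30 min break → 5 h 11 min
Total: 4 h 21 min + 7 h 34 min + 4 h 13 min + 8 h 18 min + 8 h 51 min + 5 h 11 min = 38 h 28 min.

38.47 hours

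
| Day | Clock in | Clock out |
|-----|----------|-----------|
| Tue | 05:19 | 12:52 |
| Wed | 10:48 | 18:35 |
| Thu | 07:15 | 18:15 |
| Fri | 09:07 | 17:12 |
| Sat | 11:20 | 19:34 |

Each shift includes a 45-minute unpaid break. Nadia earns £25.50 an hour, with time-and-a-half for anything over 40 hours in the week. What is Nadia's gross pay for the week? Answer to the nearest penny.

Tue: 05:19–12:52 = 7 h 33 min; less 45 min break → 6 h 48 min
Wed: 10:48–18:35 = 7 h 47 min; less 45 min break → 7 h 2 min
Thu: 07:15–18:15 = 11 h 0 min; less 45 min break → 10 h 15 min
Fri: 09:07–17:12 = 8 h 5 min; less 45 min break → 7 h 20 min
Sat: 11:20–19:34 = 8 h 14 min; less 45 min break → 7 h 29 min
Total worked: 38 h 54 min = 2334 min.
Regular 38 h 54 min = 2334 min at £25.50/h; overtime 0 h 0 min = 0 min at £38.25/h.
Pay = (2334 × £25.50 + 0 × £38.25) ÷ 60 = £991.95.

£991.95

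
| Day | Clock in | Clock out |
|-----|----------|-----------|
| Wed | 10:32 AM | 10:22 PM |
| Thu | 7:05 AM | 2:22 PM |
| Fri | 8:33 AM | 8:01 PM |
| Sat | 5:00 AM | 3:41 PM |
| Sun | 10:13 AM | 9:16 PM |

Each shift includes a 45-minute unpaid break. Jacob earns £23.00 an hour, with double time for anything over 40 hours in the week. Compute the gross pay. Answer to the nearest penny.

Wed: 10:32 AM–10:22 PM = 11 h 50 min; less 45 min break → 11 h 5 min
Thu: 7:05 AM–2:22 PM = 7 h 17 min; less 45 min break → 6 h 32 min
Fri: 8:33 AM–8:01 PM = 11 h 28 min; less 45 min break → 10 h 43 min
Sat: 5:00 AM–3:41 PM = 10 h 41 min; less 45 min break → 9 h 56 min
Sun: 10:13 AM–9:16 PM = 11 h 3 min; less 45 min break → 10 h 18 min
Total worked: 48 h 34 min = 2914 min.
Regular 40 h 0 min = 2400 min at £23.00/h; overtime 8 h 34 min = 514 min at £46.00/h.
Pay = (2400 × £23.00 + 514 × £46.00) ÷ 60 = £1314.07.

£1314.07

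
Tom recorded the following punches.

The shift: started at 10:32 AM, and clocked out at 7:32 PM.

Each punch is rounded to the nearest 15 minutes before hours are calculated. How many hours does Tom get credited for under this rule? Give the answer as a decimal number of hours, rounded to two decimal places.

The shift: in 10:32 AM→10:30 AM, out 7:32 PM→7:30 PM; 9 h 0 min

9.00 hours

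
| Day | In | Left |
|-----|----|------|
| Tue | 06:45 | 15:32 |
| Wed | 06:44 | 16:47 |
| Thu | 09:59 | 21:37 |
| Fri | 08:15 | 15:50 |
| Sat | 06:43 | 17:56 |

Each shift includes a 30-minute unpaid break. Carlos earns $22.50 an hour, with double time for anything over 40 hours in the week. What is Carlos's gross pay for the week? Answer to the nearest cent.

$1204.50

Tue: 06:45–15:32 = 8 h 47 min; less 30 min break → 8 h 17 min
Wed: 06:44–16:47 = 10 h 3 min; less 30 min break → 9 h 33 min
Thu: 09:59–21:37 = 11 h 38 min; less 30 min break → 11 h 8 min
Fri: 08:15–15:50 = 7 h 35 min; less 30 min break → 7 h 5 min
Sat: 06:43–17:56 = 11 h 13 min; less 30 min break → 10 h 43 min
Total worked: 46 h 46 min = 2806 min.
Regular 40 h 0 min = 2400 min at $22.50/h; overtime 6 h 46 min = 406 min at $45.00/h.
Pay = (2400 × $22.50 + 406 × $45.00) ÷ 60 = $1204.50.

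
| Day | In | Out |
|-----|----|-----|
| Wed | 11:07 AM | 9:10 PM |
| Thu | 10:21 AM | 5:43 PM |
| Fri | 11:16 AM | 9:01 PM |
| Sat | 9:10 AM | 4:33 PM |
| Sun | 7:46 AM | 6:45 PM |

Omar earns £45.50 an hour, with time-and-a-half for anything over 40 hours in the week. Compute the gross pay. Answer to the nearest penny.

£2197.65

Wed: 11:07 AM–9:10 PM = 10 h 3 min
Thu: 10:21 AM–5:43 PM = 7 h 22 min
Fri: 11:16 AM–9:01 PM = 9 h 45 min
Sat: 9:10 AM–4:33 PM = 7 h 23 min
Sun: 7:46 AM–6:45 PM = 10 h 59 min
Total worked: 45 h 32 min = 2732 min.
Regular 40 h 0 min = 2400 min at £45.50/h; overtime 5 h 32 min = 332 min at £68.25/h.
Pay = (2400 × £45.50 + 332 × £68.25) ÷ 60 = £2197.65.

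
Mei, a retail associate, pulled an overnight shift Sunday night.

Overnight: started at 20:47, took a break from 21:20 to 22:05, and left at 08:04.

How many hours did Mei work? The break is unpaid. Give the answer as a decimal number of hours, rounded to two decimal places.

Overnight: 20:47 → midnight = 3 h 13 min; midnight → 08:04 = 8 h 4 min; span 11 h 17 min; less 45 min break → 10 h 32 min

10.53 hours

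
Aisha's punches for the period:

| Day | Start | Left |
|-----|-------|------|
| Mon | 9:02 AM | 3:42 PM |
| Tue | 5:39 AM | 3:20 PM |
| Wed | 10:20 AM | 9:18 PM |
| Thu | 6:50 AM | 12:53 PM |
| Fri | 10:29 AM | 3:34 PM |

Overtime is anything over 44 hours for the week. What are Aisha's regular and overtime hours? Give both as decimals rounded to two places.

Mon: 9:02 AM–3:42 PM = 6 h 40 min
Tue: 5:39 AM–3:20 PM = 9 h 41 min
Wed: 10:20 AM–9:18 PM = 10 h 58 min
Thu: 6:50 AM–12:53 PM = 6 h 3 min
Fri: 10:29 AM–3:34 PM = 5 h 5 min
Total worked: 38 h 27 min = 38.45 h.
Threshold 44 h → overtime 0 h 0 min, regular 38 h 27 min.

Regular 38.45 hours, overtime 0.00 hours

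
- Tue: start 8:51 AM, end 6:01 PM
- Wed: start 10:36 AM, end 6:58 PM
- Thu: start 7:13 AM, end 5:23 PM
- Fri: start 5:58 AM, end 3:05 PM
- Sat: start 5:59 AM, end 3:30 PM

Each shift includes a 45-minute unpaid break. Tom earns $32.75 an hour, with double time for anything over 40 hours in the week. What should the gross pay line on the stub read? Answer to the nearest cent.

$1479.21

Tue: 8:51 AM–6:01 PM = 9 h 10 min; less 45 min break → 8 h 25 min
Wed: 10:36 AM–6:58 PM = 8 h 22 min; less 45 min break → 7 h 37 min
Thu: 7:13 AM–5:23 PM = 10 h 10 min; less 45 min break → 9 h 25 min
Fri: 5:58 AM–3:05 PM = 9 h 7 min; less 45 min break → 8 h 22 min
Sat: 5:59 AM–3:30 PM = 9 h 31 min; less 45 min break → 8 h 46 min
Total worked: 42 h 35 min = 2555 min.
Regular 40 h 0 min = 2400 min at $32.75/h; overtime 2 h 35 min = 155 min at $65.50/h.
Pay = (2400 × $32.75 + 155 × $65.50) ÷ 60 = $1479.21.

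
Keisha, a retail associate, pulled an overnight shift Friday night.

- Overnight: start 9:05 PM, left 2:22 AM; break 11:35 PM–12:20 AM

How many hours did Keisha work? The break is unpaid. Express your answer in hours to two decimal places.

Overnight: 9:05 PM → midnight = 2 h 55 min; midnight → 2:22 AM = 2 h 22 min; span 5 h 17 min; less 45 min break → 4 h 32 min

4.53 hours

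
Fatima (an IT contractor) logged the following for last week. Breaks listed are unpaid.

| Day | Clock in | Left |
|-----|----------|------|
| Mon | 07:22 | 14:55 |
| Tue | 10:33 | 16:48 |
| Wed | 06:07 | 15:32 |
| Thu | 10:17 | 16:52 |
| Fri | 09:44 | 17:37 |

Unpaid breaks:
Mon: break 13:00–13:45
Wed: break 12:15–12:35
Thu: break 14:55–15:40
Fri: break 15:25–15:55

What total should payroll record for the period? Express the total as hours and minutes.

35 h 21 min

Mon: 07:22–14:55 = 7 h 33 min; less 45 min break → 6 h 48 min
Tue: 10:33–16:48 = 6 h 15 min
Wed: 06:07–15:32 = 9 h 25 min; less 20 min break → 9 h 5 min
Thu: 10:17–16:52 = 6 h 35 min; less 45 min break → 5 h 50 min
Fri: 09:44–17:37 = 7 h 53 min; less 30 min break → 7 h 23 min
Total: 6 h 48 min + 6 h 15 min + 9 h 5 min + 5 h 50 min + 7 h 23 min = 35 h 21 min.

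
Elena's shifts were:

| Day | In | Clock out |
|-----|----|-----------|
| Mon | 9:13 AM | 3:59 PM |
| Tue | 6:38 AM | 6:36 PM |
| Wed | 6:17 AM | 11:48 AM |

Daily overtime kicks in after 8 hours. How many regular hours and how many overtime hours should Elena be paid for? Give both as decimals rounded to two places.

Mon: 9:13 AM–3:59 PM = 6 h 46 min
Tue: 6:38 AM–6:36 PM = 11 h 58 min
Wed: 6:17 AM–11:48 AM = 5 h 31 min
Mon reg 6 h 46 min / OT 0 h 0 min; Tue reg 8 h 0 min / OT 3 h 58 min; Wed reg 5 h 31 min / OT 0 h 0 min.
Totals: regular 20 h 17 min, overtime 3 h 58 min.

Regular 20.28 hours, overtime 3.97 hours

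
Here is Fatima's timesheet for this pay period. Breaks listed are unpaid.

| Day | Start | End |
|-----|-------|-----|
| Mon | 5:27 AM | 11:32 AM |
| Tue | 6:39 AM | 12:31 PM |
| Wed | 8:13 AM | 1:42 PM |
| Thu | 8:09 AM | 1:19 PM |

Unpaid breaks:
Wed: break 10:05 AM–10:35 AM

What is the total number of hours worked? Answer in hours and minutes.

22 h 6 min

Mon: 5:27 AM–11:32 AM = 6 h 5 min
Tue: 6:39 AM–12:31 PM = 5 h 52 min
Wed: 8:13 AM–1:42 PM = 5 h 29 min; less 30 min break → 4 h 59 min
Thu: 8:09 AM–1:19 PM = 5 h 10 min
Total: 6 h 5 min + 5 h 52 min + 4 h 59 min + 5 h 10 min = 22 h 6 min.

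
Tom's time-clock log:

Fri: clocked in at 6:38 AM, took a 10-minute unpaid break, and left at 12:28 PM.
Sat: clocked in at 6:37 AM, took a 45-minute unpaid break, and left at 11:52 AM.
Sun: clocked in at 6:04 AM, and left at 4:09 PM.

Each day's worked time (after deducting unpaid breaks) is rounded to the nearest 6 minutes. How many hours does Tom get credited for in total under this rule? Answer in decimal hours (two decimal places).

20.30 hours

Fri: 6:38 AM–12:28 PM = 5 h 50 min − 10 min = 5 h 40 min → rounds to 5 h 42 min
Sat: 6:37 AM–11:52 AM = 5 h 15 min − 45 min = 4 h 30 min → rounds to 4 h 30 min
Sun: 6:04 AM–4:09 PM = 10 h 5 min → rounds to 10 h 6 min
Total credited: 20 h 18 min.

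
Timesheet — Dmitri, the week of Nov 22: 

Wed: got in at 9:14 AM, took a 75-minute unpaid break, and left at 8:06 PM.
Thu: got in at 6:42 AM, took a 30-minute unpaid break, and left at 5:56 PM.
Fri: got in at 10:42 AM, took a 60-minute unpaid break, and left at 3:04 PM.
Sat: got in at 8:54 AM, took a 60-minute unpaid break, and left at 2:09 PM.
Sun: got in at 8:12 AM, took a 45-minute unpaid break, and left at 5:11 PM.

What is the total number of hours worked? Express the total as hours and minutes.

36 h 12 min

Wed: 9:14 AM–8:06 PM = 10 h 52 min; less 75 min break → 9 h 37 min
Thu: 6:42 AM–5:56 PM = 11 h 14 min; less 30 min break → 10 h 44 min
Fri: 10:42 AM–3:04 PM = 4 h 22 min; less 60 min break → 3 h 22 min
Sat: 8:54 AM–2:09 PM = 5 h 15 min; less 60 min break → 4 h 15 min
Sun: 8:12 AM–5:11 PM = 8 h 59 min; less 45 min break → 8 h 14 min
Total: 9 h 37 min + 10 h 44 min + 3 h 22 min + 4 h 15 min + 8 h 14 min = 36 h 12 min.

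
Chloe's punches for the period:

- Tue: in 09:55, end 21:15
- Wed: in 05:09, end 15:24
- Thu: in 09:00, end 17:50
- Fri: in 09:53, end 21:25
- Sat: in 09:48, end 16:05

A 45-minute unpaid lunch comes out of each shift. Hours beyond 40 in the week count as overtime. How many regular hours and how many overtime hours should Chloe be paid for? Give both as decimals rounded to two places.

Tue: 09:55–21:15 = 11 h 20 min; less 45 min break → 10 h 35 min
Wed: 05:09–15:24 = 10 h 15 min; less 45 min break → 9 h 30 min
Thu: 09:00–17:50 = 8 h 50 min; less 45 min break → 8 h 5 min
Fri: 09:53–21:25 = 11 h 32 min; less 45 min break → 10 h 47 min
Sat: 09:48–16:05 = 6 h 17 min; less 45 min break → 5 h 32 min
Total worked: 44 h 29 min = 44.48 h.
Threshold 40 h → overtime 4 h 29 min, regular 40 h 0 min.

Regular 40.00 hours, overtime 4.48 hours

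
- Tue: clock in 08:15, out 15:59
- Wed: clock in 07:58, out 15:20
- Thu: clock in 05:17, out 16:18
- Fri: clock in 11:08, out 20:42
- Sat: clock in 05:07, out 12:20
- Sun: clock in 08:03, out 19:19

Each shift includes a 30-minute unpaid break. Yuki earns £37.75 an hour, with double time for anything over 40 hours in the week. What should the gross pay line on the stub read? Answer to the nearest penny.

Tue: 08:15–15:59 = 7 h 44 min; less 30 min break → 7 h 14 min
Wed: 07:58–15:20 = 7 h 22 min; less 30 min break → 6 h 52 min
Thu: 05:17–16:18 = 11 h 1 min; less 30 min break → 10 h 31 min
Fri: 11:08–20:42 = 9 h 34 min; less 30 min break → 9 h 4 min
Sat: 05:07–12:20 = 7 h 13 min; less 30 min break → 6 h 43 min
Sun: 08:03–19:19 = 11 h 16 min; less 30 min break → 10 h 46 min
Total worked: 51 h 10 min = 3070 min.
Regular 40 h 0 min = 2400 min at £37.75/h; overtime 11 h 10 min = 670 min at £75.50/h.
Pay = (2400 × £37.75 + 670 × £75.50) ÷ 60 = £2353.08.

£2353.08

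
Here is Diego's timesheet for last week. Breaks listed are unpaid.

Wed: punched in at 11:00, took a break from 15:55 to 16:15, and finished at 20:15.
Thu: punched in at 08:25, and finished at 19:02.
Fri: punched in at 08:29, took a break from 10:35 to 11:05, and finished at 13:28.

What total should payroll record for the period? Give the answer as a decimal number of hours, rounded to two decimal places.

24.02 hours

Wed: 11:00–20:15 = 9 h 15 min; less 20 min break → 8 h 55 min
Thu: 08:25–19:02 = 10 h 37 min
Fri: 08:29–13:28 = 4 h 59 min; less 30 min break → 4 h 29 min
Total: 8 h 55 min + 10 h 37 min + 4 h 29 min = 24 h 1 min.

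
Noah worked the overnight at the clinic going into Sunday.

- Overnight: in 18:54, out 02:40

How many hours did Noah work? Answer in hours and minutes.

Overnight: 18:54 → midnight = 5 h 6 min; midnight → 02:40 = 2 h 40 min; span 7 h 46 min

7 h 46 min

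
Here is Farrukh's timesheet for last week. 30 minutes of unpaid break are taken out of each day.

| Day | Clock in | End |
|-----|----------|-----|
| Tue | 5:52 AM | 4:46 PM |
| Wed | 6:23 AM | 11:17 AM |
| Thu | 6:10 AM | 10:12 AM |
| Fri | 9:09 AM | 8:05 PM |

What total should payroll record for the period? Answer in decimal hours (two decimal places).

Tue: 5:52 AM–4:46 PM = 10 h 54 min; less 30 min break → 10 h 24 min
Wed: 6:23 AM–11:17 AM = 4 h 54 min; less 30 min break → 4 h 24 min
Thu: 6:10 AM–10:12 AM = 4 h 2 min; less 30 min break → 3 h 32 min
Fri: 9:09 AM–8:05 PM = 10 h 56 min; less 30 min break → 10 h 26 min
Total: 10 h 24 min + 4 h 24 min + 3 h 32 min + 10 h 26 min = 28 h 46 min.

28.77 hours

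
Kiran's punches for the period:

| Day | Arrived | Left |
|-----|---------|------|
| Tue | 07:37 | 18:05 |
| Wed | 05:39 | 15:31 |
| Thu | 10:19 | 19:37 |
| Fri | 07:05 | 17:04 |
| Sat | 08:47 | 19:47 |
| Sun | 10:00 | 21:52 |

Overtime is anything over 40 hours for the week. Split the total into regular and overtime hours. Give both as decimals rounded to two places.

Tue: 07:37–18:05 = 10 h 28 min
Wed: 05:39–15:31 = 9 h 52 min
Thu: 10:19–19:37 = 9 h 18 min
Fri: 07:05–17:04 = 9 h 59 min
Sat: 08:47–19:47 = 11 h 0 min
Sun: 10:00–21:52 = 11 h 52 min
Total worked: 62 h 29 min = 62.48 h.
Threshold 40 h → overtime 22 h 29 min, regular 40 h 0 min.

Regular 40.00 hours, overtime 22.48 hours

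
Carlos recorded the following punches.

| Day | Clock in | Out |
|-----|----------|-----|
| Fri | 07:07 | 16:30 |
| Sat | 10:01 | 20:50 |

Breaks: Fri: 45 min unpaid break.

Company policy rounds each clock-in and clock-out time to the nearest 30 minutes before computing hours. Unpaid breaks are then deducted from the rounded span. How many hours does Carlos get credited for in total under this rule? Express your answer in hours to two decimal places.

Fri: in 07:07→07:00, out 16:30→16:30; 9 h 30 min − 45 min = 8 h 45 min
Sat: in 10:01→10:00, out 20:50→21:00; 11 h 0 min
Total credited: 19 h 45 min.

19.75 hours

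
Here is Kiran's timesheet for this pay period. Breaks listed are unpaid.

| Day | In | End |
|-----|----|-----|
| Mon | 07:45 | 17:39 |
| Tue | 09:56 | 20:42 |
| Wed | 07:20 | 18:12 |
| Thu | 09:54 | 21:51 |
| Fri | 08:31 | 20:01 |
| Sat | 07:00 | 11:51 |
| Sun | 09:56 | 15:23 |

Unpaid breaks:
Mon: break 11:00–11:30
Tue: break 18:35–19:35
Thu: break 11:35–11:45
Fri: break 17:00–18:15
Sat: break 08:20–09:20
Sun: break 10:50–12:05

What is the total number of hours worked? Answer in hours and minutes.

Mon: 07:45–17:39 = 9 h 54 min; less 30 min break → 9 h 24 min
Tue: 09:56–20:42 = 10 h 46 min; less 60 min break → 9 h 46 min
Wed: 07:20–18:12 = 10 h 52 min
Thu: 09:54–21:51 = 11 h 57 min; less 10 min break → 11 h 47 min
Fri: 08:31–20:01 = 11 h 30 min; less 75 min break → 10 h 15 min
Sat: 07:00–11:51 = 4 h 51 min; less 60 min break → 3 h 51 min
Sun: 09:56–15:23 = 5 h 27 min; less 75 min break → 4 h 12 min
Total: 9 h 24 min + 9 h 46 min + 10 h 52 min + 11 h 47 min + 10 h 15 min + 3 h 51 min + 4 h 12 min = 60 h 7 min.

60 h 7 min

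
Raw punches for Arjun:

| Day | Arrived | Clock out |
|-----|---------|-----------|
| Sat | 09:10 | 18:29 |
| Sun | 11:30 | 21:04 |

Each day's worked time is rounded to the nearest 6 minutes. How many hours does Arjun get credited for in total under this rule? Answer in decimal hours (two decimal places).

Sat: 09:10–18:29 = 9 h 19 min → rounds to 9 h 18 min
Sun: 11:30–21:04 = 9 h 34 min → rounds to 9 h 36 min
Total credited: 18 h 54 min.

18.90 hours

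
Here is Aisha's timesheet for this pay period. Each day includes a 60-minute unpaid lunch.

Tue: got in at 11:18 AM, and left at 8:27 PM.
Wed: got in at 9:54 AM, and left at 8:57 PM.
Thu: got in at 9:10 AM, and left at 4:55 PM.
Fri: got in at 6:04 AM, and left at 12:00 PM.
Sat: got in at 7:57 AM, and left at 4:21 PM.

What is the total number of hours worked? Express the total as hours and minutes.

Tue: 11:18 AM–8:27 PM = 9 h 9 min; less 60 min break → 8 h 9 min
Wed: 9:54 AM–8:57 PM = 11 h 3 min; less 60 min break → 10 h 3 min
Thu: 9:10 AM–4:55 PM = 7 h 45 min; less 60 min break → 6 h 45 min
Fri: 6:04 AM–12:00 PM = 5 h 56 min; less 60 min break → 4 h 56 min
Sat: 7:57 AM–4:21 PM = 8 h 24 min; less 60 min break → 7 h 24 min
Total: 8 h 9 min + 10 h 3 min + 6 h 45 min + 4 h 56 min + 7 h 24 min = 37 h 17 min.

37 h 17 min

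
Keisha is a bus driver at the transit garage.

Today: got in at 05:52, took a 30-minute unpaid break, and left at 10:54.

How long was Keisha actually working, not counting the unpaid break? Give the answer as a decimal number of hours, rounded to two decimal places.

4.53 hours

Today: 05:52–10:54 = 5 h 2 min; less 30 min break → 4 h 32 min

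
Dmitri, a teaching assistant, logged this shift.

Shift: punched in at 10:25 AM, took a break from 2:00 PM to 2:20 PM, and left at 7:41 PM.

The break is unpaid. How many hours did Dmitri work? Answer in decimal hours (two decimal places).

8.93 hours

Shift: 10:25 AM–7:41 PM = 9 h 16 min; less 20 min break → 8 h 56 min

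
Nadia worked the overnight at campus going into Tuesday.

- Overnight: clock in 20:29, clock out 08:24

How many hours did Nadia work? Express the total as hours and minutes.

Overnight: 20:29 → midnight = 3 h 31 min; midnight → 08:24 = 8 h 24 min; span 11 h 55 min

11 h 55 min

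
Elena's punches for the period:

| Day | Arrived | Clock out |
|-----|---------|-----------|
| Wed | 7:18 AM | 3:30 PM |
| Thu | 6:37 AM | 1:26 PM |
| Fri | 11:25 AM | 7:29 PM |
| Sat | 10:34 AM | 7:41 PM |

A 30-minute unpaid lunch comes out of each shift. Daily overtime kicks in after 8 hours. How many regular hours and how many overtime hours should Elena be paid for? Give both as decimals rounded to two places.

Wed: 7:18 AM–3:30 PM = 8 h 12 min; less 30 min break → 7 h 42 min
Thu: 6:37 AM–1:26 PM = 6 h 49 min; less 30 min break → 6 h 19 min
Fri: 11:25 AM–7:29 PM = 8 h 4 min; less 30 min break → 7 h 34 min
Sat: 10:34 AM–7:41 PM = 9 h 7 min; less 30 min break → 8 h 37 min
Wed reg 7 h 42 min / OT 0 h 0 min; Thu reg 6 h 19 min / OT 0 h 0 min; Fri reg 7 h 34 min / OT 0 h 0 min; Sat reg 8 h 0 min / OT 0 h 37 min.
Totals: regular 29 h 35 min, overtime 0 h 37 min.

Regular 29.58 hours, overtime 0.62 hours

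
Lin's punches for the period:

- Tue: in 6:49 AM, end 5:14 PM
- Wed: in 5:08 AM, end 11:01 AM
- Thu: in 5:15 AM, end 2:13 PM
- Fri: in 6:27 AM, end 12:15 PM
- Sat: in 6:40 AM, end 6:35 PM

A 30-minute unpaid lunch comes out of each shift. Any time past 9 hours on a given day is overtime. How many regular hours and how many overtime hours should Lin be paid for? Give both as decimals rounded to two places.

Tue: 6:49 AM–5:14 PM = 10 h 25 min; less 30 min break → 9 h 55 min
Wed: 5:08 AM–11:01 AM = 5 h 53 min; less 30 min break → 5 h 23 min
Thu: 5:15 AM–2:13 PM = 8 h 58 min; less 30 min break → 8 h 28 min
Fri: 6:27 AM–12:15 PM = 5 h 48 min; less 30 min break → 5 h 18 min
Sat: 6:40 AM–6:35 PM = 11 h 55 min; less 30 min break → 11 h 25 min
Tue reg 9 h 0 min / OT 0 h 55 min; Wed reg 5 h 23 min / OT 0 h 0 min; Thu reg 8 h 28 min / OT 0 h 0 min; Fri reg 5 h 18 min / OT 0 h 0 min; Sat reg 9 h 0 min / OT 2 h 25 min.
Totals: regular 37 h 9 min, overtime 3 h 20 min.

Regular 37.15 hours, overtime 3.33 hours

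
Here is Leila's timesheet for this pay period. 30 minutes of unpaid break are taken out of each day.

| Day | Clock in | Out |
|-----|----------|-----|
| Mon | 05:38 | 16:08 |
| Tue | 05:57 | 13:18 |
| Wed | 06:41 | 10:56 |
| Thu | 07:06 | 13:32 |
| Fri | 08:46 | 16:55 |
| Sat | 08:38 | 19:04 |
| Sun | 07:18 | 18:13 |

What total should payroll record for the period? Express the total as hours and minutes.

54 h 32 min

Mon: 05:38–16:08 = 10 h 30 min; less 30 min break → 10 h 0 min
Tue: 05:57–13:18 = 7 h 21 min; less 30 min break → 6 h 51 min
Wed: 06:41–10:56 = 4 h 15 min; less 30 min break → 3 h 45 min
Thu: 07:06–13:32 = 6 h 26 min; less 30 min break → 5 h 56 min
Fri: 08:46–16:55 = 8 h 9 min; less 30 min break → 7 h 39 min
Sat: 08:38–19:04 = 10 h 26 min; less 30 min break → 9 h 56 min
Sun: 07:18–18:13 = 10 h 55 min; less 30 min break → 10 h 25 min
Total: 10 h 0 min + 6 h 51 min + 3 h 45 min + 5 h 56 min + 7 h 39 min + 9 h 56 min + 10 h 25 min = 54 h 32 min.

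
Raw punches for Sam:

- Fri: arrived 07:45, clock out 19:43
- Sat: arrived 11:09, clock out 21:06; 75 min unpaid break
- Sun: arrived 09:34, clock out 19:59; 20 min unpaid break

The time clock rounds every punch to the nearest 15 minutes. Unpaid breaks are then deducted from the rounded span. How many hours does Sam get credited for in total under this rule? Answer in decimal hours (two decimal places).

Fri: in 07:45→07:45, out 19:43→19:45; 12 h 0 min
Sat: in 11:09→11:15, out 21:06→21:00; 9 h 45 min − 75 min = 8 h 30 min
Sun: in 09:34→09:30, out 19:59→20:00; 10 h 30 min − 20 min = 10 h 10 min
Total credited: 30 h 40 min.

30.67 hours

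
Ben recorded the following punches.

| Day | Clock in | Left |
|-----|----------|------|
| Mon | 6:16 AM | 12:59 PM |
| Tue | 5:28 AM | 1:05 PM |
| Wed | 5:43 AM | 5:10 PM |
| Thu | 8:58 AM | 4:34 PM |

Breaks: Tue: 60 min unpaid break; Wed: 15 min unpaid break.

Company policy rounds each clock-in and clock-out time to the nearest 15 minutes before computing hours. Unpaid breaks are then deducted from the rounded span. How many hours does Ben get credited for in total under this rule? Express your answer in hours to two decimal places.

Mon: in 6:16 AM→6:15 AM, out 12:59 PM→1:00 PM; 6 h 45 min
Tue: in 5:28 AM→5:30 AM, out 1:05 PM→1:00 PM; 7 h 30 min − 60 min = 6 h 30 min
Wed: in 5:43 AM→5:45 AM, out 5:10 PM→5:15 PM; 11 h 30 min − 15 min = 11 h 15 min
Thu: in 8:58 AM→9:00 AM, out 4:34 PM→4:30 PM; 7 h 30 min
Total credited: 32 h 0 min.

32.00 hours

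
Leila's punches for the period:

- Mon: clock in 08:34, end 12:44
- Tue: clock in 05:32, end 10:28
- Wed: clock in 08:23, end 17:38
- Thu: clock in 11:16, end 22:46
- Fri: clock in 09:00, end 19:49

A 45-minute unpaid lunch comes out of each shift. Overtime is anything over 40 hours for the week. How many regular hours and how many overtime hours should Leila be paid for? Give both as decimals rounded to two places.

Regular 36.92 hours, overtime 0.00 hours

Mon: 08:34–12:44 = 4 h 10 min; less 45 min break → 3 h 25 min
Tue: 05:32–10:28 = 4 h 56 min; less 45 min break → 4 h 11 min
Wed: 08:23–17:38 = 9 h 15 min; less 45 min break → 8 h 30 min
Thu: 11:16–22:46 = 11 h 30 min; less 45 min break → 10 h 45 min
Fri: 09:00–19:49 = 10 h 49 min; less 45 min break → 10 h 4 min
Total worked: 36 h 55 min = 36.92 h.
Threshold 40 h → overtime 0 h 0 min, regular 36 h 55 min.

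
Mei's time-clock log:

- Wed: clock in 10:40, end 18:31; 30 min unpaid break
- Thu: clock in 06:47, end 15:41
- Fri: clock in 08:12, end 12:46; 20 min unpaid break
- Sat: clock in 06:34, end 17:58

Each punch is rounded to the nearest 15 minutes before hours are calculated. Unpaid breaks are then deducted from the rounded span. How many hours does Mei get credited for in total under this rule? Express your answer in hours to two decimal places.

31.92 hours

Wed: in 10:40→10:45, out 18:31→18:30; 7 h 45 min − 30 min = 7 h 15 min
Thu: in 06:47→06:45, out 15:41→15:45; 9 h 0 min
Fri: in 08:12→08:15, out 12:46→12:45; 4 h 30 min − 20 min = 4 h 10 min
Sat: in 06:34→06:30, out 17:58→18:00; 11 h 30 min
Total credited: 31 h 55 min.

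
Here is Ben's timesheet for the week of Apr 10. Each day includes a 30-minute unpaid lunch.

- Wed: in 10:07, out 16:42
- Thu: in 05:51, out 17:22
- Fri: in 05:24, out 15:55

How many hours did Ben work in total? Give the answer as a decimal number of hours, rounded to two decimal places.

27.12 hours

Wed: 10:07–16:42 = 6 h 35 min; less 30 min break → 6 h 5 min
Thu: 05:51–17:22 = 11 h 31 min; less 30 min break → 11 h 1 min
Fri: 05:24–15:55 = 10 h 31 min; less 30 min break → 10 h 1 min
Total: 6 h 5 min + 11 h 1 min + 10 h 1 min = 27 h 7 min.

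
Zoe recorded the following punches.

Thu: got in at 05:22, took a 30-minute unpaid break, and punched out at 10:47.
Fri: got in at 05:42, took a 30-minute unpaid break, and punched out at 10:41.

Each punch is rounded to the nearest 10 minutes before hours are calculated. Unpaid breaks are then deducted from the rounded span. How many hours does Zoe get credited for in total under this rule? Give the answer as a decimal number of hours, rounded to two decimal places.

Thu: in 05:22→05:20, out 10:47→10:50; 5 h 30 min − 30 min = 5 h 0 min
Fri: in 05:42→05:40, out 10:41→10:40; 5 h 0 min − 30 min = 4 h 30 min
Total credited: 9 h 30 min.

9.50 hours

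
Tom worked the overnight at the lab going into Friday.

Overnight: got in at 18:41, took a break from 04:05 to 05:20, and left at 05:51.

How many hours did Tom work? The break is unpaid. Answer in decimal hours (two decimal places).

Overnight: 18:41 → midnight = 5 h 19 min; midnight → 05:51 = 5 h 51 min; span 11 h 10 min; less 75 min break → 9 h 55 min

9.92 hours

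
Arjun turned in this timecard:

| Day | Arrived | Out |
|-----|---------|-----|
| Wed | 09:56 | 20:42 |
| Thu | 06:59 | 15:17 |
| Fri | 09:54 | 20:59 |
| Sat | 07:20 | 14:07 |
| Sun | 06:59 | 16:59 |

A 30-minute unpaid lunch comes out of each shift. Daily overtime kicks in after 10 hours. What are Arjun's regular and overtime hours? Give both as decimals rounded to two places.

Wed: 09:56–20:42 = 10 h 46 min; less 30 min break → 10 h 16 min
Thu: 06:59–15:17 = 8 h 18 min; less 30 min break → 7 h 48 min
Fri: 09:54–20:59 = 11 h 5 min; less 30 min break → 10 h 35 min
Sat: 07:20–14:07 = 6 h 47 min; less 30 min break → 6 h 17 min
Sun: 06:59–16:59 = 10 h 0 min; less 30 min break → 9 h 30 min
Wed reg 10 h 0 min / OT 0 h 16 min; Thu reg 7 h 48 min / OT 0 h 0 min; Fri reg 10 h 0 min / OT 0 h 35 min; Sat reg 6 h 17 min / OT 0 h 0 min; Sun reg 9 h 30 min / OT 0 h 0 min.
Totals: regular 43 h 35 min, overtime 0 h 51 min.

Regular 43.58 hours, overtime 0.85 hours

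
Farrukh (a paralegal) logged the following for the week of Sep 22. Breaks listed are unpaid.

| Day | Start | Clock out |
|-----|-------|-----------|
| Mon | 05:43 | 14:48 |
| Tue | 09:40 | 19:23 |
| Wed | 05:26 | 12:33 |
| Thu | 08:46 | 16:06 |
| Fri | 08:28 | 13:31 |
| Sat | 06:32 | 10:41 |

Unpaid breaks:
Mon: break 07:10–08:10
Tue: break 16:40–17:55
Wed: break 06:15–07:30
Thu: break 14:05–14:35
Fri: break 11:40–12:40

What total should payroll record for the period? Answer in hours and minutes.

Mon: 05:43–14:48 = 9 h 5 min; less 60 min break → 8 h 5 min
Tue: 09:40–19:23 = 9 h 43 min; less 75 min break → 8 h 28 min
Wed: 05:26–12:33 = 7 h 7 min; less 75 min break → 5 h 52 min
Thu: 08:46–16:06 = 7 h 20 min; less 30 min break → 6 h 50 min
Fri: 08:28–13:31 = 5 h 3 min; less 60 min break → 4 h 3 min
Sat: 06:32–10:41 = 4 h 9 min
Total: 8 h 5 min + 8 h 28 min + 5 h 52 min + 6 h 50 min + 4 h 3 min + 4 h 9 min = 37 h 27 min.

37 h 27 min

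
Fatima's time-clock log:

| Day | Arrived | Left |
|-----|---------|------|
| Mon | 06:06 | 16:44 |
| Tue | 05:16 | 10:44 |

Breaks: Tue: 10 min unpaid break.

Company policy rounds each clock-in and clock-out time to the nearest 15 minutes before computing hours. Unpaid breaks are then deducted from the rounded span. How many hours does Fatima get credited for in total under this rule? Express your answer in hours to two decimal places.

Mon: in 06:06→06:00, out 16:44→16:45; 10 h 45 min
Tue: in 05:16→05:15, out 10:44→10:45; 5 h 30 min − 10 min = 5 h 20 min
Total credited: 16 h 5 min.

16.08 hours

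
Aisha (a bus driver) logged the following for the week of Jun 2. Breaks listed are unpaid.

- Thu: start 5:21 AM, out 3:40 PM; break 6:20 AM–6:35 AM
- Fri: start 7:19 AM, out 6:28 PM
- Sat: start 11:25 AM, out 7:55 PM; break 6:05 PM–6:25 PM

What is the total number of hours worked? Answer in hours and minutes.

29 h 23 min

Thu: 5:21 AM–3:40 PM = 10 h 19 min; less 15 min break → 10 h 4 min
Fri: 7:19 AM–6:28 PM = 11 h 9 min
Sat: 11:25 AM–7:55 PM = 8 h 30 min; less 20 min break → 8 h 10 min
Total: 10 h 4 min + 11 h 9 min + 8 h 10 min = 29 h 23 min.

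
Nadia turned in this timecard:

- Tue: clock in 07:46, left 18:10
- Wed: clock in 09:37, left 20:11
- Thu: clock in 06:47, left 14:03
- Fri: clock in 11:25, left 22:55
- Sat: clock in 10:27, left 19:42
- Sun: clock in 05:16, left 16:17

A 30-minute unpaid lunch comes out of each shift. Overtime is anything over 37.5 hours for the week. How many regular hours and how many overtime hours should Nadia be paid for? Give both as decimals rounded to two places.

Regular 37.50 hours, overtime 19.50 hours

Tue: 07:46–18:10 = 10 h 24 min; less 30 min break → 9 h 54 min
Wed: 09:37–20:11 = 10 h 34 min; less 30 min break → 10 h 4 min
Thu: 06:47–14:03 = 7 h 16 min; less 30 min break → 6 h 46 min
Fri: 11:25–22:55 = 11 h 30 min; less 30 min break → 11 h 0 min
Sat: 10:27–19:42 = 9 h 15 min; less 30 min break → 8 h 45 min
Sun: 05:16–16:17 = 11 h 1 min; less 30 min break → 10 h 31 min
Total worked: 57 h 0 min = 57.00 h.
Threshold 37.5 h → overtime 19 h 30 min, regular 37 h 30 min.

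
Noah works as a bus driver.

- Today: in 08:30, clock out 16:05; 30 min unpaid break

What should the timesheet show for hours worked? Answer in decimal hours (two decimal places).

Today: 08:30–16:05 = 7 h 35 min; less 30 min break → 7 h 5 min

7.08 hours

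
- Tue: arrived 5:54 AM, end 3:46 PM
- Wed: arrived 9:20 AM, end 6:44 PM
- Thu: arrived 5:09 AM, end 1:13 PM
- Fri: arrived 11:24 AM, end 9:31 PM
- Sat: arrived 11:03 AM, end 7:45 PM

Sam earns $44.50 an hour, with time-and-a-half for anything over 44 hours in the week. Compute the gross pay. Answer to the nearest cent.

Tue: 5:54 AM–3:46 PM = 9 h 52 min
Wed: 9:20 AM–6:44 PM = 9 h 24 min
Thu: 5:09 AM–1:13 PM = 8 h 4 min
Fri: 11:24 AM–9:31 PM = 10 h 7 min
Sat: 11:03 AM–7:45 PM = 8 h 42 min
Total worked: 46 h 9 min = 2769 min.
Regular 44 h 0 min = 2640 min at $44.50/h; overtime 2 h 9 min = 129 min at $66.75/h.
Pay = (2640 × $44.50 + 129 × $66.75) ÷ 60 = $2101.51.

$2101.51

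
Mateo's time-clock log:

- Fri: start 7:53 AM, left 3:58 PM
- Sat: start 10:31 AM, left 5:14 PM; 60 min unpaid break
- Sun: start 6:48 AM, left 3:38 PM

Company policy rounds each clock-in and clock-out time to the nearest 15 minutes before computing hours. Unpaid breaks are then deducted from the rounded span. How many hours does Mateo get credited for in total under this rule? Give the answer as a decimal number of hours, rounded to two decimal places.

Fri: in 7:53 AM→8:00 AM, out 3:58 PM→4:00 PM; 8 h 0 min
Sat: in 10:31 AM→10:30 AM, out 5:14 PM→5:15 PM; 6 h 45 min − 60 min = 5 h 45 min
Sun: in 6:48 AM→6:45 AM, out 3:38 PM→3:45 PM; 9 h 0 min
Total credited: 22 h 45 min.

22.75 hours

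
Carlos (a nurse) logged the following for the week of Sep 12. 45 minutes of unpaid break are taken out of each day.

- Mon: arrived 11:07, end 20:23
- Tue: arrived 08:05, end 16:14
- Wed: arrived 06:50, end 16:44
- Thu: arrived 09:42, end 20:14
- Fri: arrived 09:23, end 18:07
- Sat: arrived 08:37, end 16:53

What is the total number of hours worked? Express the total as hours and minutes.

Mon: 11:07–20:23 = 9 h 16 min; less 45 min break → 8 h 31 min
Tue: 08:05–16:14 = 8 h 9 min; less 45 min break → 7 h 24 min
Wed: 06:50–16:44 = 9 h 54 min; less 45 min break → 9 h 9 min
Thu: 09:42–20:14 = 10 h 32 min; less 45 min break → 9 h 47 min
Fri: 09:23–18:07 = 8 h 44 min; less 45 min break → 7 h 59 min
Sat: 08:37–16:53 = 8 h 16 min; less 45 min break → 7 h 31 min
Total: 8 h 31 min + 7 h 24 min + 9 h 9 min + 9 h 47 min + 7 h 59 min + 7 h 31 min = 50 h 21 min.

50 h 21 min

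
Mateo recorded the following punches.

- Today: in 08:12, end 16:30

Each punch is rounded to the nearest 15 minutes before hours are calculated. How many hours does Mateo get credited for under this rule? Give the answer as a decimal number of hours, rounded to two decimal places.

8.25 hours

Today: in 08:12→08:15, out 16:30→16:30; 8 h 15 min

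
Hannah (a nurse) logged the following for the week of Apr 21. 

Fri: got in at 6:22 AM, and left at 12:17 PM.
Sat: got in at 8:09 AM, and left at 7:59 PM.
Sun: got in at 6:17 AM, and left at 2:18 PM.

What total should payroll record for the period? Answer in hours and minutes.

Fri: 6:22 AM–12:17 PM = 5 h 55 min
Sat: 8:09 AM–7:59 PM = 11 h 50 min
Sun: 6:17 AM–2:18 PM = 8 h 1 min
Total: 5 h 55 min + 11 h 50 min + 8 h 1 min = 25 h 46 min.

25 h 46 min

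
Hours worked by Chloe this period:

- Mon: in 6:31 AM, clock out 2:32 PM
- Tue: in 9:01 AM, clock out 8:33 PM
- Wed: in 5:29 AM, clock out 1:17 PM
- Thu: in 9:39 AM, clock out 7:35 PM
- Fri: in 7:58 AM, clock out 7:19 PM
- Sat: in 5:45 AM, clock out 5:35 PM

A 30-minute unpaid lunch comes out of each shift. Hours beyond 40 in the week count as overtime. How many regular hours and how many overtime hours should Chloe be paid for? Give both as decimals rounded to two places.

Mon: 6:31 AM–2:32 PM = 8 h 1 min; less 30 min break → 7 h 31 min
Tue: 9:01 AM–8:33 PM = 11 h 32 min; less 30 min break → 11 h 2 min
Wed: 5:29 AM–1:17 PM = 7 h 48 min; less 30 min break → 7 h 18 min
Thu: 9:39 AM–7:35 PM = 9 h 56 min; less 30 min break → 9 h 26 min
Fri: 7:58 AM–7:19 PM = 11 h 21 min; less 30 min break → 10 h 51 min
Sat: 5:45 AM–5:35 PM = 11 h 50 min; less 30 min break → 11 h 20 min
Total worked: 57 h 28 min = 57.47 h.
Threshold 40 h → overtime 17 h 28 min, regular 40 h 0 min.

Regular 40.00 hours, overtime 17.47 hours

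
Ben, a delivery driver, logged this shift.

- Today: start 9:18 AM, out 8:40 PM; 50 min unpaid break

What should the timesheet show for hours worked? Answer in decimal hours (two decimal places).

Today: 9:18 AM–8:40 PM = 11 h 22 min; less 50 min break → 10 h 32 min

10.53 hours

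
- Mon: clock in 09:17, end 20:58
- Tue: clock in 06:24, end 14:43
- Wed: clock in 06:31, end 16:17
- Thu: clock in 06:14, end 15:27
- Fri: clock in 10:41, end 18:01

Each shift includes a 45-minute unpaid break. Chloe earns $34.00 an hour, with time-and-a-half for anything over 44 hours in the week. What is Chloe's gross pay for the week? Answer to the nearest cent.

Mon: 09:17–20:58 = 11 h 41 min; less 45 min break → 10 h 56 min
Tue: 06:24–14:43 = 8 h 19 min; less 45 min break → 7 h 34 min
Wed: 06:31–16:17 = 9 h 46 min; less 45 min break → 9 h 1 min
Thu: 06:14–15:27 = 9 h 13 min; less 45 min break → 8 h 28 min
Fri: 10:41–18:01 = 7 h 20 min; less 45 min break → 6 h 35 min
Total worked: 42 h 34 min = 2554 min.
Regular 42 h 34 min = 2554 min at $34.00/h; overtime 0 h 0 min = 0 min at $51.00/h.
Pay = (2554 × $34.00 + 0 × $51.00) ÷ 60 = $1447.27.

$1447.27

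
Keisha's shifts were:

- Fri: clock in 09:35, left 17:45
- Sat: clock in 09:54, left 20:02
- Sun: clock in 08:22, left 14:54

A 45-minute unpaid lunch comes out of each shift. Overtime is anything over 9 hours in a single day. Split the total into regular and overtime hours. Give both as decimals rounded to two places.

Regular 22.20 hours, overtime 0.38 hours

Fri: 09:35–17:45 = 8 h 10 min; less 45 min break → 7 h 25 min
Sat: 09:54–20:02 = 10 h 8 min; less 45 min break → 9 h 23 min
Sun: 08:22–14:54 = 6 h 32 min; less 45 min break → 5 h 47 min
Fri reg 7 h 25 min / OT 0 h 0 min; Sat reg 9 h 0 min / OT 0 h 23 min; Sun reg 5 h 47 min / OT 0 h 0 min.
Totals: regular 22 h 12 min, overtime 0 h 23 min.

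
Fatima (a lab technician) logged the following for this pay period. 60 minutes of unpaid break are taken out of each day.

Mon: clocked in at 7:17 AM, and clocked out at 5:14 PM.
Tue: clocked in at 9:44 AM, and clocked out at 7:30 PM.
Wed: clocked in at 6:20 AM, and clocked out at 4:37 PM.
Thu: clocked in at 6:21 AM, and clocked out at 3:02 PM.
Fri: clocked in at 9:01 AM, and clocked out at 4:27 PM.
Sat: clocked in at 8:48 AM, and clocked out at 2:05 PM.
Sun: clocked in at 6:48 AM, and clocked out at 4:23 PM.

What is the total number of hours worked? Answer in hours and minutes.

Mon: 7:17 AM–5:14 PM = 9 h 57 min; less 60 min break → 8 h 57 min
Tue: 9:44 AM–7:30 PM = 9 h 46 min; less 60 min break → 8 h 46 min
Wed: 6:20 AM–4:37 PM = 10 h 17 min; less 60 min break → 9 h 17 min
Thu: 6:21 AM–3:02 PM = 8 h 41 min; less 60 min break → 7 h 41 min
Fri: 9:01 AM–4:27 PM = 7 h 26 min; less 60 min break → 6 h 26 min
Sat: 8:48 AM–2:05 PM = 5 h 17 min; less 60 min break → 4 h 17 min
Sun: 6:48 AM–4:23 PM = 9 h 35 min; less 60 min break → 8 h 35 min
Total: 8 h 57 min + 8 h 46 min + 9 h 17 min + 7 h 41 min + 6 h 26 min + 4 h 17 min + 8 h 35 min = 53 h 59 min.

53 h 59 min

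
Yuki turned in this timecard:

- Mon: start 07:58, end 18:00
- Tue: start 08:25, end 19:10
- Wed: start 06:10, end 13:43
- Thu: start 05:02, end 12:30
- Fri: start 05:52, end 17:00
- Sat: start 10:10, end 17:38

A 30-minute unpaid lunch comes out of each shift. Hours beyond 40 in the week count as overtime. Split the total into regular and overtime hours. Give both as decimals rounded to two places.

Regular 40.00 hours, overtime 11.40 hours

Mon: 07:58–18:00 = 10 h 2 min; less 30 min break → 9 h 32 min
Tue: 08:25–19:10 = 10 h 45 min; less 30 min break → 10 h 15 min
Wed: 06:10–13:43 = 7 h 33 min; less 30 min break → 7 h 3 min
Thu: 05:02–12:30 = 7 h 28 min; less 30 min break → 6 h 58 min
Fri: 05:52–17:00 = 11 h 8 min; less 30 min break → 10 h 38 min
Sat: 10:10–17:38 = 7 h 28 min; less 30 min break → 6 h 58 min
Total worked: 51 h 24 min = 51.40 h.
Threshold 40 h → overtime 11 h 24 min, regular 40 h 0 min.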